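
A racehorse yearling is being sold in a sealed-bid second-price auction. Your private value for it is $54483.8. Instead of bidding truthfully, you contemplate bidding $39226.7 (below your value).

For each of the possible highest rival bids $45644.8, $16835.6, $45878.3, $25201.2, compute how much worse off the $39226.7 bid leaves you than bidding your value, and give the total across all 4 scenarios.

$17444.5

The deviation costs you only when the competing bid falls strictly between $39226.7 and $54483.8; elsewhere both bids give the same outcome.
$45644.8: truthful payoff $8839, deviation payoff $0 → loss $8839.
$16835.6: outcomes coincide → loss $0.
$45878.3: truthful payoff $8605.5, deviation payoff $0 → loss $8605.5.
$25201.2: outcomes coincide → loss $0.
Total loss = $8839 + $8605.5 = $17444.5.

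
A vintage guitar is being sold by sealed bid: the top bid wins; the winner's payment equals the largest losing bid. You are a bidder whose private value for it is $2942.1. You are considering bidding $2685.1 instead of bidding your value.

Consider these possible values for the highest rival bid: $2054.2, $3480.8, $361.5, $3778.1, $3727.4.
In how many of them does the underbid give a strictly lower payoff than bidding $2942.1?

0

The deviation hurts exactly when the highest competing bid lies strictly between $2685.1 and $2942.1 — underbidding then forfeits a profitable win.
$2054.2: below both → same outcome either way.
$3480.8: above both → same outcome either way.
$361.5: below both → same outcome either way.
$3778.1: above both → same outcome either way.
$3727.4: above both → same outcome either way.
Count: 0.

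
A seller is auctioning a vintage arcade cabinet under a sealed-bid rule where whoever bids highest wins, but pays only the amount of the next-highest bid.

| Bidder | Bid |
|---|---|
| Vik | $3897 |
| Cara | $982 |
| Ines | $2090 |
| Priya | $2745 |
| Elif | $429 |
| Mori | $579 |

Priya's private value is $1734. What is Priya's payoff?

$0

Highest bid: Vik at $3897, so Vik wins.
Second-highest bid: Priya at $2745 — that is the price the winner pays.
Priya did not win, so Priya pays nothing and receives nothing: payoff $0.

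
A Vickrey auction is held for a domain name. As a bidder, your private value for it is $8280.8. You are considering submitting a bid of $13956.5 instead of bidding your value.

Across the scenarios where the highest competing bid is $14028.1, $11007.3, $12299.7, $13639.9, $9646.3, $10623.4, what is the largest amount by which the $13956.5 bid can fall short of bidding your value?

$5359.1

$14028.1: same outcome either way → loss $0.
$11007.3: truthful gives $0, deviation gives −$2726.5 → loss $2726.5.
$12299.7: truthful gives $0, deviation gives −$4018.9 → loss $4018.9.
$13639.9: truthful gives $0, deviation gives −$5359.1 → loss $5359.1.
$9646.3: truthful gives $0, deviation gives −$1365.5 → loss $1365.5.
$10623.4: truthful gives $0, deviation gives −$2342.6 → loss $2342.6.
Maximum loss: $5359.1.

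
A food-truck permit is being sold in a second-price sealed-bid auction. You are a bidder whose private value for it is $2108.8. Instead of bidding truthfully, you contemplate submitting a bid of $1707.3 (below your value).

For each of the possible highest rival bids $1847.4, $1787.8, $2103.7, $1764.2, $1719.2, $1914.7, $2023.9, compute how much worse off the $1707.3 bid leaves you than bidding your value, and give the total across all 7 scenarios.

$1600.7

The deviation costs you only when the competing bid falls strictly between $1707.3 and $2108.8; elsewhere both bids give the same outcome.
$1847.4: truthful payoff $261.4, deviation payoff $0 → loss $261.4.
$1787.8: truthful payoff $321, deviation payoff $0 → loss $321.
$2103.7: truthful payoff $5.1, deviation payoff $0 → loss $5.1.
$1764.2: truthful payoff $344.6, deviation payoff $0 → loss $344.6.
$1719.2: truthful payoff $389.6, deviation payoff $0 → loss $389.6.
$1914.7: truthful payoff $194.1, deviation payoff $0 → loss $194.1.
$2023.9: truthful payoff $84.9, deviation payoff $0 → loss $84.9.
Total loss = $261.4 + $321 + $5.1 + $344.6 + $389.6 + $194.1 + $84.9 = $1600.7.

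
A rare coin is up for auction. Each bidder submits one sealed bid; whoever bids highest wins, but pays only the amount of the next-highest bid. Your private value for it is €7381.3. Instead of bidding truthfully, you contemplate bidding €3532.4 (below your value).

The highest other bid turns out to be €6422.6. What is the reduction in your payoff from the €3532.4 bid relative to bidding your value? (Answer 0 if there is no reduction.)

€958.7

Bidding your value €7381.3: you win (since €7381.3 > €6422.6) and pay €6422.6. Payoff €958.7.
Bidding €3532.4: you lose. Payoff €0.
The competing bid €6422.6 lies between your shaded bid and your value, so underbidding forfeits an item you could have won at a profitable price.
Loss from deviating = €958.7 − (€0) = €958.7.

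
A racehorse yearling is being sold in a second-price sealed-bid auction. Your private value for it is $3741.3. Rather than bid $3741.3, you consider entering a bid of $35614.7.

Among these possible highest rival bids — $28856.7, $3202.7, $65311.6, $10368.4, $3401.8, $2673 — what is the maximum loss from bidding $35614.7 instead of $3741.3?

$25115.4

$28856.7: truthful gives $0, deviation gives −$25115.4 → loss $25115.4.
$3202.7: same outcome either way → loss $0.
$65311.6: same outcome either way → loss $0.
$10368.4: truthful gives $0, deviation gives −$6627.1 → loss $6627.1.
$3401.8: same outcome either way → loss $0.
$2673: same outcome either way → loss $0.
Maximum loss: $25115.4.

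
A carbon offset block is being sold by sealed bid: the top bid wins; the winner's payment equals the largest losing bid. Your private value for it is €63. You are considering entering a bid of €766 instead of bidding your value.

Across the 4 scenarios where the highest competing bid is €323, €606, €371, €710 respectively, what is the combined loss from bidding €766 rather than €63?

The deviation costs you only when the competing bid falls strictly between €63 and €766; elsewhere both bids give the same outcome.
€323: truthful payoff €0, deviation payoff −€260 → loss €260.
€606: truthful payoff €0, deviation payoff −€543 → loss €543.
€371: truthful payoff €0, deviation payoff −€308 → loss €308.
€710: truthful payoff €0, deviation payoff −€647 → loss €647.
Total loss = €260 + €543 + €308 + €647 = €1758.
In a second-price auction your bid sets only whether you win, not what you pay, so bidding your true value is weakly dominant.

€1758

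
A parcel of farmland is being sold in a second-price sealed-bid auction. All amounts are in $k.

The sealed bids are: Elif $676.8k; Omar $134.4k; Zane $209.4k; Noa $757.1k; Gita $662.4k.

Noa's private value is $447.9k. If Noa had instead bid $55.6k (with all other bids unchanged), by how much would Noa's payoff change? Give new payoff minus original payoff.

$228.9k

The highest bid among the other bidders is $676.8k; Noa's bid doesn't change that.
Original bid $757.1k: Noa is highest, pays the top rival bid $676.8k; payoff $447.9k − $676.8k = −$228.9k.
Alternative bid $55.6k: Noa is not highest (top rival bid is $676.8k); payoff $0k.
Change in payoff = $0k − (−$228.9k) = $228.9k.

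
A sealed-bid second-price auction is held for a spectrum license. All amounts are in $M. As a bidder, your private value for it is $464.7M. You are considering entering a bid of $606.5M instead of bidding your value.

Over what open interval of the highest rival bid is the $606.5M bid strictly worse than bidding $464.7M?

If the competing bid is below $464.7M, both bids win at the same price — no difference.
If it is above $606.5M, both bids lose — no difference.
If it lies strictly between $464.7M and $606.5M, bidding your value loses (payoff 0) while bidding $606.5M wins at a price above your value (payoff negative).
So the deviation strictly hurts on the open interval ($464.7M, $606.5M).
In a second-price auction your bid sets only whether you win, not what you pay, so bidding your true value is weakly dominant.

($464.7M, $606.5M)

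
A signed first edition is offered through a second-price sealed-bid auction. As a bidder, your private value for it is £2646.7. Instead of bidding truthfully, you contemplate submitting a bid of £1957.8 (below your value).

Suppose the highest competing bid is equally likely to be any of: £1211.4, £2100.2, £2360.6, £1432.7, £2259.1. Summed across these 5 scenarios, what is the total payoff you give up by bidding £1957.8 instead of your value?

£1220.2

The deviation costs you only when the competing bid falls strictly between £1957.8 and £2646.7; elsewhere both bids give the same outcome.
£1211.4: outcomes coincide → loss £0.
£2100.2: truthful payoff £546.5, deviation payoff £0 → loss £546.5.
£2360.6: truthful payoff £286.1, deviation payoff £0 → loss £286.1.
£1432.7: outcomes coincide → loss £0.
£2259.1: truthful payoff £387.6, deviation payoff £0 → loss £387.6.
Total loss = £546.5 + £286.1 + £387.6 = £1220.2.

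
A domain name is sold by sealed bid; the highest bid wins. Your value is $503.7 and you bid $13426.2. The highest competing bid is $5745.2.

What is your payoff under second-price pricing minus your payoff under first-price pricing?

$7681

You have the highest bid, so you win under either rule.
Second-price: pay $5745.2 → payoff −$5241.5.
First-price: pay your own bid $13426.2 → payoff −$12922.5.
Difference = −$5241.5 − (−$12922.5) = $7681.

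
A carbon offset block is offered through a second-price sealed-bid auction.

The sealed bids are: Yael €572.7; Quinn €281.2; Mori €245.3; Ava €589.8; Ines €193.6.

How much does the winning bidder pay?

€572.7

Highest bid: Ava at €589.8, so Ava wins.
Second-highest bid: Yael at €572.7 — that is the price the winner pays.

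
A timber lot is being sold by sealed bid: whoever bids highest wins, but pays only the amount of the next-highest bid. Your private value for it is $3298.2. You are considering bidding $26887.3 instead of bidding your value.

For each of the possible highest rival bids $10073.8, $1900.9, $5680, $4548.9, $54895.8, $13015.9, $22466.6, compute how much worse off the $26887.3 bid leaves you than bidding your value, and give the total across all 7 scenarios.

The deviation costs you only when the competing bid falls strictly between $3298.2 and $26887.3; elsewhere both bids give the same outcome.
$10073.8: truthful payoff $0, deviation payoff −$6775.6 → loss $6775.6.
$1900.9: outcomes coincide → loss $0.
$5680: truthful payoff $0, deviation payoff −$2381.8 → loss $2381.8.
$4548.9: truthful payoff $0, deviation payoff −$1250.7 → loss $1250.7.
$54895.8: outcomes coincide → loss $0.
$13015.9: truthful payoff $0, deviation payoff −$9717.7 → loss $9717.7.
$22466.6: truthful payoff $0, deviation payoff −$19168.4 → loss $19168.4.
Total loss = $6775.6 + $2381.8 + $1250.7 + $9717.7 + $19168.4 = $39294.2.

$39294.2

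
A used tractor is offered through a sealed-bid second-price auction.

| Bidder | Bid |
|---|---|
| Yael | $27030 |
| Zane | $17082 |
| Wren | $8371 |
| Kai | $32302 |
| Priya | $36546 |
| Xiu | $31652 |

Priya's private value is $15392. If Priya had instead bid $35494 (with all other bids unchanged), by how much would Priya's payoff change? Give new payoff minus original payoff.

The highest bid among the other bidders is $32302; Priya's bid doesn't change that.
Original bid $36546: Priya is highest, pays the top rival bid $32302; payoff $15392 − $32302 = −$16910.
Alternative bid $35494: Priya is highest, pays the top rival bid $32302; payoff $15392 − $32302 = −$16910.
Change in payoff = −$16910 − (−$16910) = $0.

$0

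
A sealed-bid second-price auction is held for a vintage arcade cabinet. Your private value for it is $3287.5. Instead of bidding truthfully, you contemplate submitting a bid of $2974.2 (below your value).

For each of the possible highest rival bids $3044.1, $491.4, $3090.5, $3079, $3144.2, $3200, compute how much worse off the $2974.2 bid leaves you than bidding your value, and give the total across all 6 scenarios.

The deviation costs you only when the competing bid falls strictly between $2974.2 and $3287.5; elsewhere both bids give the same outcome.
$3044.1: truthful payoff $243.4, deviation payoff $0 → loss $243.4.
$491.4: outcomes coincide → loss $0.
$3090.5: truthful payoff $197, deviation payoff $0 → loss $197.
$3079: truthful payoff $208.5, deviation payoff $0 → loss $208.5.
$3144.2: truthful payoff $143.3, deviation payoff $0 → loss $143.3.
$3200: truthful payoff $87.5, deviation payoff $0 → loss $87.5.
Total loss = $243.4 + $197 + $208.5 + $143.3 + $87.5 = $879.7.

$879.7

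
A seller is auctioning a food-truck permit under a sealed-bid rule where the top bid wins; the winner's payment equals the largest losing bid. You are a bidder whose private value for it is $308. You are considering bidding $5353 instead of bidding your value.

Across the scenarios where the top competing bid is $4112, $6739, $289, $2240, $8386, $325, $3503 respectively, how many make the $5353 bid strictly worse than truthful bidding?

4

The deviation hurts exactly when the highest competing bid lies strictly between $308 and $5353 — overbidding then wins at a price above your value.
$4112: inside the interval → strictly worse (loss $3804).
$6739: above both → same outcome either way.
$289: below both → same outcome either way.
$2240: inside the interval → strictly worse (loss $1932).
$8386: above both → same outcome either way.
$325: inside the interval → strictly worse (loss $17).
$3503: inside the interval → strictly worse (loss $3195).
Count: 4.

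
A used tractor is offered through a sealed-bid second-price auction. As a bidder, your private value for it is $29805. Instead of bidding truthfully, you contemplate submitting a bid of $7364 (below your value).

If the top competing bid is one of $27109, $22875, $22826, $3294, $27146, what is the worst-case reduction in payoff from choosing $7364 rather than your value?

$27109: truthful gives $2696, deviation gives $0 → loss $2696.
$22875: truthful gives $6930, deviation gives $0 → loss $6930.
$22826: truthful gives $6979, deviation gives $0 → loss $6979.
$3294: same outcome either way → loss $0.
$27146: truthful gives $2659, deviation gives $0 → loss $2659.
Maximum loss: $6979.

$6979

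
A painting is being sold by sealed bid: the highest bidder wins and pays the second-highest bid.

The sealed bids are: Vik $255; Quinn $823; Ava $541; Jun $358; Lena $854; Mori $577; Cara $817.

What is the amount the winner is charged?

$823

Highest bid: Lena at $854, so Lena wins.
Second-highest bid: Quinn at $823 — that is the price the winner pays.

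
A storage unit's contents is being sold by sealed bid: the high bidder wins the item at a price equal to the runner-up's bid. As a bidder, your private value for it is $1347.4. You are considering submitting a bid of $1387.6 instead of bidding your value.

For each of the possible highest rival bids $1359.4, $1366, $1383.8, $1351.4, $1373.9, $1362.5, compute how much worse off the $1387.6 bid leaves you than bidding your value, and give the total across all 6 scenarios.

$112.6

The deviation costs you only when the competing bid falls strictly between $1347.4 and $1387.6; elsewhere both bids give the same outcome.
$1359.4: truthful payoff $0, deviation payoff −$12 → loss $12.
$1366: truthful payoff $0, deviation payoff −$18.6 → loss $18.6.
$1383.8: truthful payoff $0, deviation payoff −$36.4 → loss $36.4.
$1351.4: truthful payoff $0, deviation payoff −$4 → loss $4.
$1373.9: truthful payoff $0, deviation payoff −$26.5 → loss $26.5.
$1362.5: truthful payoff $0, deviation payoff −$15.1 → loss $15.1.
Total loss = $12 + $18.6 + $36.4 + $4 + $26.5 + $15.1 = $112.6.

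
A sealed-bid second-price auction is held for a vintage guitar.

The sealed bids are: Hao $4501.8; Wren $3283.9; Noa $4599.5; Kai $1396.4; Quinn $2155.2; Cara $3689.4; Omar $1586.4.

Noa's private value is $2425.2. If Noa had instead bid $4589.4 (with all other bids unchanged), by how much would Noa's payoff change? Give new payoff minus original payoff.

$0

The highest bid among the other bidders is $4501.8; Noa's bid doesn't change that.
Original bid $4599.5: Noa is highest, pays the top rival bid $4501.8; payoff $2425.2 − $4501.8 = −$2076.6.
Alternative bid $4589.4: Noa is highest, pays the top rival bid $4501.8; payoff $2425.2 − $4501.8 = −$2076.6.
Change in payoff = −$2076.6 − (−$2076.6) = $0.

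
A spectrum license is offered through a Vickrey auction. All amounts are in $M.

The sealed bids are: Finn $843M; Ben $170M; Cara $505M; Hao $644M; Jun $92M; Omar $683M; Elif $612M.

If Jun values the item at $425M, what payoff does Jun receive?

$0M

Highest bid: Finn at $843M, so Finn wins.
Second-highest bid: Omar at $683M — that is the price the winner pays.
Jun did not win, so Jun pays nothing and receives nothing: payoff $0M.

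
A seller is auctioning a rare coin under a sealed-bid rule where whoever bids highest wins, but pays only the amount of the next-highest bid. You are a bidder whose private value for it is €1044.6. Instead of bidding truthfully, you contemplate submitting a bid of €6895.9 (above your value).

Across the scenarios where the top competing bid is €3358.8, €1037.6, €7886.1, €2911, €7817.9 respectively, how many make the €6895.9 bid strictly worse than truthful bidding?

The deviation hurts exactly when the highest competing bid lies strictly between €1044.6 and €6895.9 — overbidding then wins at a price above your value.
€3358.8: inside the interval → strictly worse (loss €2314.2).
€1037.6: below both → same outcome either way.
€7886.1: above both → same outcome either way.
€2911: inside the interval → strictly worse (loss €1866.4).
€7817.9: above both → same outcome either way.
Count: 2.

2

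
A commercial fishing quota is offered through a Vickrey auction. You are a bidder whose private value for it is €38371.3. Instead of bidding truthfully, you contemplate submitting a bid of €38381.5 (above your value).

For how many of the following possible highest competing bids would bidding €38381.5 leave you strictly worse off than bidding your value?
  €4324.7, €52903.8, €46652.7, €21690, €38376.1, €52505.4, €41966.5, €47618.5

The deviation hurts exactly when the highest competing bid lies strictly between €38371.3 and €38381.5 — overbidding then wins at a price above your value.
€4324.7: below both → same outcome either way.
€52903.8: above both → same outcome either way.
€46652.7: above both → same outcome either way.
€21690: below both → same outcome either way.
€38376.1: inside the interval → strictly worse (loss €4.8).
€52505.4: above both → same outcome either way.
€41966.5: above both → same outcome either way.
€47618.5: above both → same outcome either way.
Count: 1.

1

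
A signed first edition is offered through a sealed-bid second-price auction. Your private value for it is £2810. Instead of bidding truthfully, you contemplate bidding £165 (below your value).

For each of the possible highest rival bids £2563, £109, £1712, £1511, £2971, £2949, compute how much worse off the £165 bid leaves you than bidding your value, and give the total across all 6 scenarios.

£2644

The deviation costs you only when the competing bid falls strictly between £165 and £2810; elsewhere both bids give the same outcome.
£2563: truthful payoff £247, deviation payoff £0 → loss £247.
£109: outcomes coincide → loss £0.
£1712: truthful payoff £1098, deviation payoff £0 → loss £1098.
£1511: truthful payoff £1299, deviation payoff £0 → loss £1299.
£2971: outcomes coincide → loss £0.
£2949: outcomes coincide → loss £0.
Total loss = £247 + £1098 + £1299 = £2644.
Because the price is fixed by the runner-up's bid, deviating from your value can only change a good outcome into a bad one — never the reverse.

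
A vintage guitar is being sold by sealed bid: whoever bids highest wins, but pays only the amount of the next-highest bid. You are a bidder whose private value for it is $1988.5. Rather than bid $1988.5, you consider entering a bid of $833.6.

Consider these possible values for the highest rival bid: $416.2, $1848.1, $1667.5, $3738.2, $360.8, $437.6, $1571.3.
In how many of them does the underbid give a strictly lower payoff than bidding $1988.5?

The deviation hurts exactly when the highest competing bid lies strictly between $833.6 and $1988.5 — underbidding then forfeits a profitable win.
$416.2: below both → same outcome either way.
$1848.1: inside the interval → strictly worse (loss $140.4).
$1667.5: inside the interval → strictly worse (loss $321).
$3738.2: above both → same outcome either way.
$360.8: below both → same outcome either way.
$437.6: below both → same outcome either way.
$1571.3: inside the interval → strictly worse (loss $417.2).
Count: 3.

3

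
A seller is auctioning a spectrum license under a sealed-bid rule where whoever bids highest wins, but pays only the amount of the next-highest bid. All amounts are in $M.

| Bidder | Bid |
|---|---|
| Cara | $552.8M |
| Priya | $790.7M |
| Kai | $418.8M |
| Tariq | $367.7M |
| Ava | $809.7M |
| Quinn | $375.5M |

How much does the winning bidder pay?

Highest bid: Ava at $809.7M, so Ava wins.
Second-highest bid: Priya at $790.7M — that is the price the winner pays.

$790.7M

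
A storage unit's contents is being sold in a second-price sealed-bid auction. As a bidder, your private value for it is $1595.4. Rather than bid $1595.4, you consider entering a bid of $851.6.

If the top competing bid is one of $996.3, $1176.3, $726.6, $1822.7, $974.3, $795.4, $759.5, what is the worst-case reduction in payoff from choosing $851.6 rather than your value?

$996.3: truthful gives $599.1, deviation gives $0 → loss $599.1.
$1176.3: truthful gives $419.1, deviation gives $0 → loss $419.1.
$726.6: same outcome either way → loss $0.
$1822.7: same outcome either way → loss $0.
$974.3: truthful gives $621.1, deviation gives $0 → loss $621.1.
$795.4: same outcome either way → loss $0.
$759.5: same outcome either way → loss $0.
Maximum loss: $621.1.

$621.1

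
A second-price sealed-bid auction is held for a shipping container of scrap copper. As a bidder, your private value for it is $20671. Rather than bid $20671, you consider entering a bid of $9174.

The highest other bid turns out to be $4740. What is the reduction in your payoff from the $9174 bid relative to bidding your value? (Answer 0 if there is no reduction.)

Bidding your value $20671: you win (since $20671 > $4740) and pay $4740. Payoff $15931.
Bidding $9174: you win and pay $4740. Payoff $20671 − $4740 = $15931.
Difference = $15931 − $15931 = $0; both bids lead to the same outcome because the competing bid is below both your value and your alternative bid.

$0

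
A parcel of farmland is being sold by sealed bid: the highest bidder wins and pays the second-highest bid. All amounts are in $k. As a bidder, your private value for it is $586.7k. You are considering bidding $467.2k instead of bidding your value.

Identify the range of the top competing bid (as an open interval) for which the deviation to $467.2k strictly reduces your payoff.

($467.2k, $586.7k)

If the competing bid is below $467.2k, both bids win at the same price — no difference.
If it is above $586.7k, both bids lose — no difference.
If it lies strictly between $467.2k and $586.7k, bidding your value wins at a price below your value (positive payoff) while bidding $467.2k loses (payoff 0).
So the deviation strictly hurts on the open interval ($467.2k, $586.7k).
Truthful bidding weakly dominates here: raising your bid can only win items priced above your value, and lowering it can only forfeit items priced below.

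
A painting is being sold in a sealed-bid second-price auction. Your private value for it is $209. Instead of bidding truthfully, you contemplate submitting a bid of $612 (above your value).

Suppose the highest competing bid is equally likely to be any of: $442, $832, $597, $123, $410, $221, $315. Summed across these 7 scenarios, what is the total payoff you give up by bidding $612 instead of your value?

The deviation costs you only when the competing bid falls strictly between $209 and $612; elsewhere both bids give the same outcome.
$442: truthful payoff $0, deviation payoff −$233 → loss $233.
$832: outcomes coincide → loss $0.
$597: truthful payoff $0, deviation payoff −$388 → loss $388.
$123: outcomes coincide → loss $0.
$410: truthful payoff $0, deviation payoff −$201 → loss $201.
$221: truthful payoff $0, deviation payoff −$12 → loss $12.
$315: truthful payoff $0, deviation payoff −$106 → loss $106.
Total loss = $233 + $388 + $201 + $12 + $106 = $940.

$940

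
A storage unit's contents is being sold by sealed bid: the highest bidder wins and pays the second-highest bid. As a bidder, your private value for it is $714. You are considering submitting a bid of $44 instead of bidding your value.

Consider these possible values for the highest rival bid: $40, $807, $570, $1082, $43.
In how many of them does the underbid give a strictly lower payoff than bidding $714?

The deviation hurts exactly when the highest competing bid lies strictly between $44 and $714 — underbidding then forfeits a profitable win.
$40: below both → same outcome either way.
$807: above both → same outcome either way.
$570: inside the interval → strictly worse (loss $144).
$1082: above both → same outcome either way.
$43: below both → same outcome either way.
Count: 1.

1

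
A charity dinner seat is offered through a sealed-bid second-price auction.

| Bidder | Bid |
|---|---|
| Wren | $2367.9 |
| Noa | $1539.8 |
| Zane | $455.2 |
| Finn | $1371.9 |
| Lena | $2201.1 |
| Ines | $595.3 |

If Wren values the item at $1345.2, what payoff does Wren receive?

Highest bid: Wren at $2367.9, so Wren wins.
Second-highest bid: Lena at $2201.1 — that is the price the winner pays.
Wren's payoff = value − price = $1345.2 − $2201.1 = −$855.9.

−$855.9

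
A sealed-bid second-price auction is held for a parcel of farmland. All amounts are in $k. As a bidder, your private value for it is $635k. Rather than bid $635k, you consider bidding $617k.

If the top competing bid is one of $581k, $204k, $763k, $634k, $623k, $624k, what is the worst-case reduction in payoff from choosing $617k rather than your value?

$12k

$581k: same outcome either way → loss $0k.
$204k: same outcome either way → loss $0k.
$763k: same outcome either way → loss $0k.
$634k: truthful gives $1k, deviation gives $0k → loss $1k.
$623k: truthful gives $12k, deviation gives $0k → loss $12k.
$624k: truthful gives $11k, deviation gives $0k → loss $11k.
Maximum loss: $12k.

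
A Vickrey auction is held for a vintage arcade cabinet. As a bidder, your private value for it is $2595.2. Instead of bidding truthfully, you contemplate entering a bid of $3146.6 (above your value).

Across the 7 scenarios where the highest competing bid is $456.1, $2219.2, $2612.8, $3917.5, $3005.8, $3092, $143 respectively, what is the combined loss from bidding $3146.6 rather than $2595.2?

$925

The deviation costs you only when the competing bid falls strictly between $2595.2 and $3146.6; elsewhere both bids give the same outcome.
$456.1: outcomes coincide → loss $0.
$2219.2: outcomes coincide → loss $0.
$2612.8: truthful payoff $0, deviation payoff −$17.6 → loss $17.6.
$3917.5: outcomes coincide → loss $0.
$3005.8: truthful payoff $0, deviation payoff −$410.6 → loss $410.6.
$3092: truthful payoff $0, deviation payoff −$496.8 → loss $496.8.
$143: outcomes coincide → loss $0.
Total loss = $17.6 + $410.6 + $496.8 = $925.
In a second-price auction your bid sets only whether you win, not what you pay, so bidding your true value is weakly dominant.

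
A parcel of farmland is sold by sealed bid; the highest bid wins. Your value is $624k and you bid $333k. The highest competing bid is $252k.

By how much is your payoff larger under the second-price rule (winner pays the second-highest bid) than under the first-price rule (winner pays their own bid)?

$81k

You have the highest bid, so you win under either rule.
Second-price: pay $252k → payoff $372k.
First-price: pay your own bid $333k → payoff $291k.
Difference = $372k − ($291k) = $81k.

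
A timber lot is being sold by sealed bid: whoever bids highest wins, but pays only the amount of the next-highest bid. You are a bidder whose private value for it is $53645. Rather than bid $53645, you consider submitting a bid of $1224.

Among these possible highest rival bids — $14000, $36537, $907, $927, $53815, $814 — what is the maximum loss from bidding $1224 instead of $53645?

$39645

$14000: truthful gives $39645, deviation gives $0 → loss $39645.
$36537: truthful gives $17108, deviation gives $0 → loss $17108.
$907: same outcome either way → loss $0.
$927: same outcome either way → loss $0.
$53815: same outcome either way → loss $0.
$814: same outcome either way → loss $0.
Maximum loss: $39645.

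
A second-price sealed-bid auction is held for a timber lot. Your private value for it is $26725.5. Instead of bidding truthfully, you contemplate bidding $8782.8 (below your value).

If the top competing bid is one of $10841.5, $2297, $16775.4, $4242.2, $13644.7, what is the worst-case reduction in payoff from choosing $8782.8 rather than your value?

$15884

$10841.5: truthful gives $15884, deviation gives $0 → loss $15884.
$2297: same outcome either way → loss $0.
$16775.4: truthful gives $9950.1, deviation gives $0 → loss $9950.1.
$4242.2: same outcome either way → loss $0.
$13644.7: truthful gives $13080.8, deviation gives $0 → loss $13080.8.
Maximum loss: $15884.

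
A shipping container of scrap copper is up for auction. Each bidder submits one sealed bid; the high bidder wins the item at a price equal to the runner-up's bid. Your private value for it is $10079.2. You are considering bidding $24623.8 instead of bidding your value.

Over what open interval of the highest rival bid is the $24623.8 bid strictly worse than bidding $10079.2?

($10079.2, $24623.8)

If the competing bid is below $10079.2, both bids win at the same price — no difference.
If it is above $24623.8, both bids lose — no difference.
If it lies strictly between $10079.2 and $24623.8, bidding your value loses (payoff 0) while bidding $24623.8 wins at a price above your value (payoff negative).
So the deviation strictly hurts on the open interval ($10079.2, $24623.8).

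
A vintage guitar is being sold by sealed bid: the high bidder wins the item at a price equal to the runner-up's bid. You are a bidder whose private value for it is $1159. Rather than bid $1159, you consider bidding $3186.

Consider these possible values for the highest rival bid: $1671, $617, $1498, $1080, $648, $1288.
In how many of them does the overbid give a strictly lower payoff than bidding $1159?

The deviation hurts exactly when the highest competing bid lies strictly between $1159 and $3186 — overbidding then wins at a price above your value.
$1671: inside the interval → strictly worse (loss $512).
$617: below both → same outcome either way.
$1498: inside the interval → strictly worse (loss $339).
$1080: below both → same outcome either way.
$648: below both → same outcome either way.
$1288: inside the interval → strictly worse (loss $129).
Count: 3.

3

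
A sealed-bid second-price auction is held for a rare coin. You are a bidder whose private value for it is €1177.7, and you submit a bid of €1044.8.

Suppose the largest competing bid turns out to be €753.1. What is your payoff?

Your bid €1044.8 exceeds the highest competing bid €753.1, so you win.
In a second-price auction the winner pays the second-highest bid, €753.1.
Payoff = value − price = €1177.7 − €753.1 = €424.6.

€424.6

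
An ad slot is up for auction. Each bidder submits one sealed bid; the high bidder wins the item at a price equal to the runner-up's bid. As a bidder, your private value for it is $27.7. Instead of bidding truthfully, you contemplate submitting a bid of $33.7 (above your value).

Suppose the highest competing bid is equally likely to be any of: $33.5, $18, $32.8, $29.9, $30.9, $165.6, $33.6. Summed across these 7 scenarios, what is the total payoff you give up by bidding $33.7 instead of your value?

$22.2

The deviation costs you only when the competing bid falls strictly between $27.7 and $33.7; elsewhere both bids give the same outcome.
$33.5: truthful payoff $0, deviation payoff −$5.8 → loss $5.8.
$18: outcomes coincide → loss $0.
$32.8: truthful payoff $0, deviation payoff −$5.1 → loss $5.1.
$29.9: truthful payoff $0, deviation payoff −$2.2 → loss $2.2.
$30.9: truthful payoff $0, deviation payoff −$3.2 → loss $3.2.
$165.6: outcomes coincide → loss $0.
$33.6: truthful payoff $0, deviation payoff −$5.9 → loss $5.9.
Total loss = $5.8 + $5.1 + $2.2 + $3.2 + $5.9 = $22.2.
Because the price is fixed by the runner-up's bid, deviating from your value can only change a good outcome into a bad one — never the reverse.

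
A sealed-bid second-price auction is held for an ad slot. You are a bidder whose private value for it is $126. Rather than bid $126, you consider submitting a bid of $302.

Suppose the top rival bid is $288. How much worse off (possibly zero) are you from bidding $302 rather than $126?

Bidding your value $126: you lose (since $126 < $288). Payoff $0.
Bidding $302: you win and pay $288. Payoff $126 − $288 = −$162.
The competing bid $288 lies between your value and your inflated bid, so overbidding wins an item priced above your value.
Loss from deviating = $0 − (−$162) = $162.
In a second-price auction your bid sets only whether you win, not what you pay, so bidding your true value is weakly dominant.

$162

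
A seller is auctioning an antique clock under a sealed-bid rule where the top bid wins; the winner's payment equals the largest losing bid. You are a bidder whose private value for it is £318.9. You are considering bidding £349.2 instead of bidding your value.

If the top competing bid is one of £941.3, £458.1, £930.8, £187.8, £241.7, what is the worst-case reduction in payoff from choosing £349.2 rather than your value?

£0

£941.3: same outcome either way → loss £0.
£458.1: same outcome either way → loss £0.
£930.8: same outcome either way → loss £0.
£187.8: same outcome either way → loss £0.
£241.7: same outcome either way → loss £0.
Maximum loss: £0.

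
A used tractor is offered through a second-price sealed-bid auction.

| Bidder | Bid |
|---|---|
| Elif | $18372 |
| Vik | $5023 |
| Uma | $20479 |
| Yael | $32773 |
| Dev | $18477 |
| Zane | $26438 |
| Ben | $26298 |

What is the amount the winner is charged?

Highest bid: Yael at $32773, so Yael wins.
Second-highest bid: Zane at $26438 — that is the price the winner pays.

$26438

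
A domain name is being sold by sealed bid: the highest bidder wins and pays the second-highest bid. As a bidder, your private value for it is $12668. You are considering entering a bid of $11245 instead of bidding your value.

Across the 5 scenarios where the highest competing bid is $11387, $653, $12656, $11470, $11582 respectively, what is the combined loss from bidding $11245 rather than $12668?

The deviation costs you only when the competing bid falls strictly between $11245 and $12668; elsewhere both bids give the same outcome.
$11387: truthful payoff $1281, deviation payoff $0 → loss $1281.
$653: outcomes coincide → loss $0.
$12656: truthful payoff $12, deviation payoff $0 → loss $12.
$11470: truthful payoff $1198, deviation payoff $0 → loss $1198.
$11582: truthful payoff $1086, deviation payoff $0 → loss $1086.
Total loss = $1281 + $12 + $1198 + $1086 = $3577.

$3577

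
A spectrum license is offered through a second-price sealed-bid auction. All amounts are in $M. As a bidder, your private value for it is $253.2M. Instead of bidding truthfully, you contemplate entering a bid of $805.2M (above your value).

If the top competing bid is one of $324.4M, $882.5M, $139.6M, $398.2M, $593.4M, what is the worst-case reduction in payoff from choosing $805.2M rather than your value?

$340.2M

$324.4M: truthful gives $0M, deviation gives −$71.2M → loss $71.2M.
$882.5M: same outcome either way → loss $0M.
$139.6M: same outcome either way → loss $0M.
$398.2M: truthful gives $0M, deviation gives −$145M → loss $145M.
$593.4M: truthful gives $0M, deviation gives −$340.2M → loss $340.2M.
Maximum loss: $340.2M.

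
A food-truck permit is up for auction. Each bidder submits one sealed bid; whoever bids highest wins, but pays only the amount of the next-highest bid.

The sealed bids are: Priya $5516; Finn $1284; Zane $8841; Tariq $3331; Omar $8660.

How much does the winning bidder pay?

$8660

Highest bid: Zane at $8841, so Zane wins.
Second-highest bid: Omar at $8660 — that is the price the winner pays.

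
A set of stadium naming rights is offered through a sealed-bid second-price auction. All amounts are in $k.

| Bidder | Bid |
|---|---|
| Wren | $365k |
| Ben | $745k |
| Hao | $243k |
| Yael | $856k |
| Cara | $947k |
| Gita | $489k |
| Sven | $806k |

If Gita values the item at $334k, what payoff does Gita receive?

$0k

Highest bid: Cara at $947k, so Cara wins.
Second-highest bid: Yael at $856k — that is the price the winner pays.
Gita did not win, so Gita pays nothing and receives nothing: payoff $0k.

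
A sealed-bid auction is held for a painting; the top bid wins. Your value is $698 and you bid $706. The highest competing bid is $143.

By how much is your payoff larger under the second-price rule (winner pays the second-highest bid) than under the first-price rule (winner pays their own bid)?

You have the highest bid, so you win under either rule.
Second-price: pay $143 → payoff $555.
First-price: pay your own bid $706 → payoff −$8.
Difference = $555 − (−$8) = $563.

$563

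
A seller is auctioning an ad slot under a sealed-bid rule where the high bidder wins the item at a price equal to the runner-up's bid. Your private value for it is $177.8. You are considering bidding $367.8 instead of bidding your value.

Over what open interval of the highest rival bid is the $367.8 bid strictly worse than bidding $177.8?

($177.8, $367.8)

If the competing bid is below $177.8, both bids win at the same price — no difference.
If it is above $367.8, both bids lose — no difference.
If it lies strictly between $177.8 and $367.8, bidding your value loses (payoff 0) while bidding $367.8 wins at a price above your value (payoff negative).
So the deviation strictly hurts on the open interval ($177.8, $367.8).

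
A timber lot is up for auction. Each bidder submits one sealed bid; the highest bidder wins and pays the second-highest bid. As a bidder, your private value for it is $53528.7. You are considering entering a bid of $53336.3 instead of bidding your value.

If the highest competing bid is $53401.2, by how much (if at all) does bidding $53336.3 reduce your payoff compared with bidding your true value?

Bidding your value $53528.7: you win (since $53528.7 > $53401.2) and pay $53401.2. Payoff $127.5.
Bidding $53336.3: you lose. Payoff $0.
The competing bid $53401.2 lies between your shaded bid and your value, so underbidding forfeits an item you could have won at a profitable price.
Loss from deviating = $127.5 − ($0) = $127.5.

$127.5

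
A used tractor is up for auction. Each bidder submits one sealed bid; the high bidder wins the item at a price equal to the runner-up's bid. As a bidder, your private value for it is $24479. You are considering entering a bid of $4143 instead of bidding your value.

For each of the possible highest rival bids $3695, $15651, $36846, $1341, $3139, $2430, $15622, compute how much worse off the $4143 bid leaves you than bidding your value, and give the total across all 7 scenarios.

$17685

The deviation costs you only when the competing bid falls strictly between $4143 and $24479; elsewhere both bids give the same outcome.
$3695: outcomes coincide → loss $0.
$15651: truthful payoff $8828, deviation payoff $0 → loss $8828.
$36846: outcomes coincide → loss $0.
$1341: outcomes coincide → loss $0.
$3139: outcomes coincide → loss $0.
$2430: outcomes coincide → loss $0.
$15622: truthful payoff $8857, deviation payoff $0 → loss $8857.
Total loss = $8828 + $8857 = $17685.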